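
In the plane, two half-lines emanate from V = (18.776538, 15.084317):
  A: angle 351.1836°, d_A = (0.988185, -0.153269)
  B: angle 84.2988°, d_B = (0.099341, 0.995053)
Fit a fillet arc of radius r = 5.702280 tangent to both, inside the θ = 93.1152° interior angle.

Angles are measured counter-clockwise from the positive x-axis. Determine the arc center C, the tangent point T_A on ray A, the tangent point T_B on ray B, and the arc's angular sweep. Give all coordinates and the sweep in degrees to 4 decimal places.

bisector direction at 37.7412° = (0.790784,0.612096)
center distance |VC| = r/sin(θ/2) = 5.702280/sin(46.5576°) = 7.853666
C = V + |VC|·bis = (24.9871,19.8915)
T_A = V + ((C−V)·d_A)·d_A = V + 5.4004·d_A = (24.1131,14.2566)
T_B = V + ((C−V)·d_B)·d_B = V + 5.4004·d_B = (19.3130,20.4580)
sweep = 180° − θ = 86.8848°

center=(24.9871,19.8915) T_A=(24.1131,14.2566) T_B=(19.3130,20.4580) sweep=86.8848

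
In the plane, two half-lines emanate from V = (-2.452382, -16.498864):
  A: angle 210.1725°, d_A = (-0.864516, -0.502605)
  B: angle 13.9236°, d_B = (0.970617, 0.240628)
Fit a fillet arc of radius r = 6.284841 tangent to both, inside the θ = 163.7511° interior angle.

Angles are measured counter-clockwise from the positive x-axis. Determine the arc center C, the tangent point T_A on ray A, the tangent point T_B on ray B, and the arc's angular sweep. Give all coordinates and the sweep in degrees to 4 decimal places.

center=(-0.0692,-22.3831) T_A=(-3.2280,-16.9498) T_B=(-1.5815,-16.2830) sweep=16.2489

bisector direction at 292.0481° = (0.375384,-0.926869)
center distance |VC| = r/sin(θ/2) = 6.284841/sin(81.8756°) = 6.348559
C = V + |VC|·bis = (-0.0692,-22.3831)
T_A = V + ((C−V)·d_A)·d_A = V + 0.8972·d_A = (-3.2280,-16.9498)
T_B = V + ((C−V)·d_B)·d_B = V + 0.8972·d_B = (-1.5815,-16.2830)
sweep = 180° − θ = 16.2489°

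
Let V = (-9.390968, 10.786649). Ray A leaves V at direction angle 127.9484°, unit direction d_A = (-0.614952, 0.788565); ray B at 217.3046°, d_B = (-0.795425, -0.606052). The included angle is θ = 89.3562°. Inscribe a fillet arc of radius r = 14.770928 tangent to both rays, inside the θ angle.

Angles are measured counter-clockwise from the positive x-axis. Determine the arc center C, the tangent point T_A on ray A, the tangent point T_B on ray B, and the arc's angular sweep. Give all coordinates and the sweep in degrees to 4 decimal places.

bisector direction at 172.6265° = (-0.991731,0.128337)
center distance |VC| = r/sin(θ/2) = 14.770928/sin(44.6781°) = 21.007603
C = V + |VC|·bis = (-30.2249,13.4827)
T_A = V + ((C−V)·d_A)·d_A = V + 14.9378·d_A = (-18.5770,22.5661)
T_B = V + ((C−V)·d_B)·d_B = V + 14.9378·d_B = (-21.2729,1.7335)
sweep = 180° − θ = 90.6438°

center=(-30.2249,13.4827) T_A=(-18.5770,22.5661) T_B=(-21.2729,1.7335) sweep=90.6438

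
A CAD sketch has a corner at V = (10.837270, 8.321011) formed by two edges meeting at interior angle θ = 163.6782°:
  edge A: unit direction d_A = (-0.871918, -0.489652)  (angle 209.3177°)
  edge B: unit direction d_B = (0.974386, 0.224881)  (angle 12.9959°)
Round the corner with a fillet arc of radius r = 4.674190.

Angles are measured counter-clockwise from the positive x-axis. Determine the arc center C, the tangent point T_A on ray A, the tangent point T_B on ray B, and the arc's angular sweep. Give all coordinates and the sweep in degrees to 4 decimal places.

bisector direction at 291.1568° = (0.360922,-0.932596)
center distance |VC| = r/sin(θ/2) = 4.674190/sin(81.8391°) = 4.722008
C = V + |VC|·bis = (12.5415,3.9173)
T_A = V + ((C−V)·d_A)·d_A = V + 0.6703·d_A = (10.2528,7.9928)
T_B = V + ((C−V)·d_B)·d_B = V + 0.6703·d_B = (11.4904,8.4718)
sweep = 180° − θ = 16.3218°

center=(12.5415,3.9173) T_A=(10.2528,7.9928) T_B=(11.4904,8.4718) sweep=16.3218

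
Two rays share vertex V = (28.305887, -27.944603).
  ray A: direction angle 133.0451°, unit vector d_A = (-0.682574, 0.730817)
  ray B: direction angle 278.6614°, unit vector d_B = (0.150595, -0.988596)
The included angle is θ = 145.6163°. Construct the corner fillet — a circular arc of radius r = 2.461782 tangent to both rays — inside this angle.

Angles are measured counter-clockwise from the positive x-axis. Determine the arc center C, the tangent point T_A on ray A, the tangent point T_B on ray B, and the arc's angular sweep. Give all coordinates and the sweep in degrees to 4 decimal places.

center=(25.9869,-29.0683) T_A=(27.7860,-27.3880) T_B=(28.4206,-28.6976) sweep=34.3837

bisector direction at 205.8533° = (-0.899914,-0.436068)
center distance |VC| = r/sin(θ/2) = 2.461782/sin(72.8081°) = 2.576918
C = V + |VC|·bis = (25.9869,-29.0683)
T_A = V + ((C−V)·d_A)·d_A = V + 0.7617·d_A = (27.7860,-27.3880)
T_B = V + ((C−V)·d_B)·d_B = V + 0.7617·d_B = (28.4206,-28.6976)
sweep = 180° − θ = 34.3837°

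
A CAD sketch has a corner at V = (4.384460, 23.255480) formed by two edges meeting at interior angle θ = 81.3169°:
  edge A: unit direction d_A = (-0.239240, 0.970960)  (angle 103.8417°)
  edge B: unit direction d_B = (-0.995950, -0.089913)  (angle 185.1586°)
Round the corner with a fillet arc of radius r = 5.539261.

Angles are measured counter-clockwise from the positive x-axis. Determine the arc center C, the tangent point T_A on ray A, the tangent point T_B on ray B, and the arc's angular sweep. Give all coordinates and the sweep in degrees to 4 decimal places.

bisector direction at 144.5001° = (-0.814117,0.580701)
center distance |VC| = r/sin(θ/2) = 5.539261/sin(40.6585°) = 8.501687
C = V + |VC|·bis = (-2.5369,28.1924)
T_A = V + ((C−V)·d_A)·d_A = V + 6.4494·d_A = (2.8415,29.5176)
T_B = V + ((C−V)·d_B)·d_B = V + 6.4494·d_B = (-2.0389,22.6756)
sweep = 180° − θ = 98.6831°

center=(-2.5369,28.1924) T_A=(2.8415,29.5176) T_B=(-2.0389,22.6756) sweep=98.6831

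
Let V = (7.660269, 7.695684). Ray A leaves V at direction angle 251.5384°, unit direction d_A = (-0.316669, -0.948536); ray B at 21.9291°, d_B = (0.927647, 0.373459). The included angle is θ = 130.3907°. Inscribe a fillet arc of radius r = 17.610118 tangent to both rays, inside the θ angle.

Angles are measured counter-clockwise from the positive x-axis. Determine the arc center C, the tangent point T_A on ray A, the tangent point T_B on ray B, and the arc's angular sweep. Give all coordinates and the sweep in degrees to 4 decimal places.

center=(21.7868,-5.6008) T_A=(5.0830,-0.0242) T_B=(15.2102,10.7352) sweep=49.6093

bisector direction at 316.7337° = (0.728177,-0.685390)
center distance |VC| = r/sin(θ/2) = 17.610118/sin(65.1954°) = 19.399885
C = V + |VC|·bis = (21.7868,-5.6008)
T_A = V + ((C−V)·d_A)·d_A = V + 8.1388·d_A = (5.0830,-0.0242)
T_B = V + ((C−V)·d_B)·d_B = V + 8.1388·d_B = (15.2102,10.7352)
sweep = 180° − θ = 49.6093°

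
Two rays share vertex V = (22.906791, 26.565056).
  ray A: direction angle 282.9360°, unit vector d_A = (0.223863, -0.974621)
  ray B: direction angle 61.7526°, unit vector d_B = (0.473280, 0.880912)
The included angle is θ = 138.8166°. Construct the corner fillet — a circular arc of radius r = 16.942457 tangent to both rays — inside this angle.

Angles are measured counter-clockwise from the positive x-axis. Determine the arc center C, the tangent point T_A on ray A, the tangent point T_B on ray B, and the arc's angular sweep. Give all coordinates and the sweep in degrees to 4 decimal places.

bisector direction at 352.3443° = (0.991086,-0.133220)
center distance |VC| = r/sin(θ/2) = 16.942457/sin(69.4083°) = 18.098779
C = V + |VC|·bis = (40.8442,24.1539)
T_A = V + ((C−V)·d_A)·d_A = V + 6.3654·d_A = (24.3318,20.3612)
T_B = V + ((C−V)·d_B)·d_B = V + 6.3654·d_B = (25.9194,32.1725)
sweep = 180° − θ = 41.1834°

center=(40.8442,24.1539) T_A=(24.3318,20.3612) T_B=(25.9194,32.1725) sweep=41.1834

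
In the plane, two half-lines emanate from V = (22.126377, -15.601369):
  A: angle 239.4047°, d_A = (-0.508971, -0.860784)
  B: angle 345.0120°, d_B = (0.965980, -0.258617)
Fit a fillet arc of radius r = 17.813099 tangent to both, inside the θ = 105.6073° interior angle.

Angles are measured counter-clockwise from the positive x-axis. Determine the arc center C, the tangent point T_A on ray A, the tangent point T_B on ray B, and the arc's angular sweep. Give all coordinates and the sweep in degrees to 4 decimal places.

bisector direction at 292.2083° = (0.377976,-0.925816)
center distance |VC| = r/sin(θ/2) = 17.813099/sin(52.8036°) = 22.362296
C = V + |VC|·bis = (30.5788,-36.3047)
T_A = V + ((C−V)·d_A)·d_A = V + 13.5191·d_A = (15.2456,-27.2384)
T_B = V + ((C−V)·d_B)·d_B = V + 13.5191·d_B = (35.1855,-19.0976)
sweep = 180° − θ = 74.3927°

center=(30.5788,-36.3047) T_A=(15.2456,-27.2384) T_B=(35.1855,-19.0976) sweep=74.3927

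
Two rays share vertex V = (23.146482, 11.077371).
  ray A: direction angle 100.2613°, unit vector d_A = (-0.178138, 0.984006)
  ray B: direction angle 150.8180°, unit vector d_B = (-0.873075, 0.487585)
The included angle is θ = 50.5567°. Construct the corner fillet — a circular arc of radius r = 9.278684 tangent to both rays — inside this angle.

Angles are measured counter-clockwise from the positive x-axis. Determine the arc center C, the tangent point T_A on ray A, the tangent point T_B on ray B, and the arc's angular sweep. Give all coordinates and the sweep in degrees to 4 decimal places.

center=(10.5161,28.7586) T_A=(19.6464,30.4115) T_B=(5.9919,20.6577) sweep=129.4433

bisector direction at 125.5397° = (-0.581266,0.813713)
center distance |VC| = r/sin(θ/2) = 9.278684/sin(25.2783°) = 21.729114
C = V + |VC|·bis = (10.5161,28.7586)
T_A = V + ((C−V)·d_A)·d_A = V + 19.6484·d_A = (19.6464,30.4115)
T_B = V + ((C−V)·d_B)·d_B = V + 19.6484·d_B = (5.9919,20.6577)
sweep = 180° − θ = 129.4433°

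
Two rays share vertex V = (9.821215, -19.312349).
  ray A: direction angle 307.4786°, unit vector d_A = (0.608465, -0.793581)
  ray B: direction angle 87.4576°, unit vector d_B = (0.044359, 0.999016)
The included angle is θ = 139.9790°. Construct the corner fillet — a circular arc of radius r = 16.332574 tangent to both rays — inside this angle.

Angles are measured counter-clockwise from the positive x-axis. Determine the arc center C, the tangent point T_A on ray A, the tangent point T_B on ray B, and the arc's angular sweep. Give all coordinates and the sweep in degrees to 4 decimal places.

bisector direction at 17.4681° = (0.953884,0.300175)
center distance |VC| = r/sin(θ/2) = 16.332574/sin(69.9895°) = 17.381922
C = V + |VC|·bis = (26.4016,-14.0947)
T_A = V + ((C−V)·d_A)·d_A = V + 5.9480·d_A = (13.4403,-24.0325)
T_B = V + ((C−V)·d_B)·d_B = V + 5.9480·d_B = (10.0851,-13.3702)
sweep = 180° − θ = 40.0210°

center=(26.4016,-14.0947) T_A=(13.4403,-24.0325) T_B=(10.0851,-13.3702) sweep=40.0210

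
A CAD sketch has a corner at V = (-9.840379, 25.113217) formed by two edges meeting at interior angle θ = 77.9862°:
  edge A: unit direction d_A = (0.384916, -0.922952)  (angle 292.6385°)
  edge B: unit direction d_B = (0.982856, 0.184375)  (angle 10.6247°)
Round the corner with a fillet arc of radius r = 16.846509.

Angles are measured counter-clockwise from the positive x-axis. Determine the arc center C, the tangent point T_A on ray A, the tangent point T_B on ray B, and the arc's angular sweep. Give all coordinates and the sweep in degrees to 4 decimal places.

center=(13.7178,12.3922) T_A=(-1.8307,5.9077) T_B=(10.6117,28.9498) sweep=102.0138

bisector direction at 331.6316° = (0.879911,-0.475139)
center distance |VC| = r/sin(θ/2) = 16.846509/sin(38.9931°) = 26.773350
C = V + |VC|·bis = (13.7178,12.3922)
T_A = V + ((C−V)·d_A)·d_A = V + 20.8088·d_A = (-1.8307,5.9077)
T_B = V + ((C−V)·d_B)·d_B = V + 20.8088·d_B = (10.6117,28.9498)
sweep = 180° − θ = 102.0138°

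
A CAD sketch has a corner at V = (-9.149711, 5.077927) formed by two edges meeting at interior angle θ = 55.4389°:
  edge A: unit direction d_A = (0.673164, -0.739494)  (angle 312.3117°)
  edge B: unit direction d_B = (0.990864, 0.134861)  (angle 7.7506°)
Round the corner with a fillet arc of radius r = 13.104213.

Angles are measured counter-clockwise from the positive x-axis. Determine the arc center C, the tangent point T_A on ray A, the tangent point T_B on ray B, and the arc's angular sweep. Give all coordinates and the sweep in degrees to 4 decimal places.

bisector direction at 340.0311° = (0.939878,-0.341509)
center distance |VC| = r/sin(θ/2) = 13.104213/sin(27.7194°) = 28.172465
C = V + |VC|·bis = (17.3290,-4.5432)
T_A = V + ((C−V)·d_A)·d_A = V + 24.9393·d_A = (7.6385,-13.3645)
T_B = V + ((C−V)·d_B)·d_B = V + 24.9393·d_B = (15.5617,8.4413)
sweep = 180° − θ = 124.5611°

center=(17.3290,-4.5432) T_A=(7.6385,-13.3645) T_B=(15.5617,8.4413) sweep=124.5611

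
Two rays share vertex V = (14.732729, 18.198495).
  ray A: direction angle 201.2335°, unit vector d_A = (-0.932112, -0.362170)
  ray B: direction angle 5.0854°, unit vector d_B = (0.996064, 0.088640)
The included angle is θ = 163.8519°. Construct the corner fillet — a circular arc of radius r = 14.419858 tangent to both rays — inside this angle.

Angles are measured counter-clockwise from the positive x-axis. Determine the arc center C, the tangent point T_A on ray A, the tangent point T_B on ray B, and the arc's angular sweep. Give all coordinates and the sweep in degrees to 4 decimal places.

bisector direction at 283.1594° = (0.227662,-0.973740)
center distance |VC| = r/sin(θ/2) = 14.419858/sin(81.9260°) = 14.564228
C = V + |VC|·bis = (18.0484,4.0167)
T_A = V + ((C−V)·d_A)·d_A = V + 2.0456·d_A = (12.8260,17.4576)
T_B = V + ((C−V)·d_B)·d_B = V + 2.0456·d_B = (16.7703,18.3798)
sweep = 180° − θ = 16.1481°

center=(18.0484,4.0167) T_A=(12.8260,17.4576) T_B=(16.7703,18.3798) sweep=16.1481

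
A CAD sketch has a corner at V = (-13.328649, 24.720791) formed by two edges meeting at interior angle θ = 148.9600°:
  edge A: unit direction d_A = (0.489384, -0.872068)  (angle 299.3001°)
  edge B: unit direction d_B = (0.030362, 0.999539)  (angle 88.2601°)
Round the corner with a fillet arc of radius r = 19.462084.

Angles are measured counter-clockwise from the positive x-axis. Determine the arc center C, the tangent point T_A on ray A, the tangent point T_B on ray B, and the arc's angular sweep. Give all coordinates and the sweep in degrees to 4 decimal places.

center=(6.2886,29.5320) T_A=(-10.6837,20.0076) T_B=(-13.1646,30.1229) sweep=31.0400

bisector direction at 13.7801° = (0.971217,0.238196)
center distance |VC| = r/sin(θ/2) = 19.462084/sin(74.4800°) = 20.198583
C = V + |VC|·bis = (6.2886,29.5320)
T_A = V + ((C−V)·d_A)·d_A = V + 5.4046·d_A = (-10.6837,20.0076)
T_B = V + ((C−V)·d_B)·d_B = V + 5.4046·d_B = (-13.1646,30.1229)
sweep = 180° − θ = 31.0400°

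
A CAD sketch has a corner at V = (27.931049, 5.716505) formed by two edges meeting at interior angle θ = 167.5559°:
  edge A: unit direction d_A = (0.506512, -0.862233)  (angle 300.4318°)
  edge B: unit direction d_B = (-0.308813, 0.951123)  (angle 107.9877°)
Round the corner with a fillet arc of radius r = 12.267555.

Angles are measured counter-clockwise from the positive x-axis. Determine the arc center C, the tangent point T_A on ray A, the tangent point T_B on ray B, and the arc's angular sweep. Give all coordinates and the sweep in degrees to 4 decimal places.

center=(39.1860,10.7770) T_A=(28.6085,4.5633) T_B=(27.5180,6.9886) sweep=12.4441

bisector direction at 24.2098° = (0.912050,0.410078)
center distance |VC| = r/sin(θ/2) = 12.267555/sin(83.7780°) = 12.340247
C = V + |VC|·bis = (39.1860,10.7770)
T_A = V + ((C−V)·d_A)·d_A = V + 1.3375·d_A = (28.6085,4.5633)
T_B = V + ((C−V)·d_B)·d_B = V + 1.3375·d_B = (27.5180,6.9886)
sweep = 180° − θ = 12.4441°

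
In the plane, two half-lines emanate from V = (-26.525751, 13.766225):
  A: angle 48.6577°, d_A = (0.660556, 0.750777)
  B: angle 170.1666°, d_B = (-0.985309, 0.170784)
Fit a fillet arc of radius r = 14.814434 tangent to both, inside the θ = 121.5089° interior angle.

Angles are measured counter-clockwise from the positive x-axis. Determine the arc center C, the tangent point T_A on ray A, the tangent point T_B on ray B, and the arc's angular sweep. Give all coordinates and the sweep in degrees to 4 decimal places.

bisector direction at 109.4121° = (-0.332361,0.943152)
center distance |VC| = r/sin(θ/2) = 14.814434/sin(60.7544°) = 16.978633
C = V + |VC|·bis = (-32.1688,29.7797)
T_A = V + ((C−V)·d_A)·d_A = V + 8.2950·d_A = (-21.0465,19.9939)
T_B = V + ((C−V)·d_B)·d_B = V + 8.2950·d_B = (-34.6989,15.1829)
sweep = 180° − θ = 58.4911°

center=(-32.1688,29.7797) T_A=(-21.0465,19.9939) T_B=(-34.6989,15.1829) sweep=58.4911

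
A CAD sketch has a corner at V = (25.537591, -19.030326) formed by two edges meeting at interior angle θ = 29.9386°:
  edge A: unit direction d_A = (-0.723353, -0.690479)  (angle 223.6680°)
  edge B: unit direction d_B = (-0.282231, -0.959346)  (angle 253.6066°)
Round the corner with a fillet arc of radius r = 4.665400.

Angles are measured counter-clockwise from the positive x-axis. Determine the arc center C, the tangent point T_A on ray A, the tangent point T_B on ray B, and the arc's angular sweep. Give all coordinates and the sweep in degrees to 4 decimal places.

center=(16.1372,-34.4531) T_A=(12.9159,-31.0784) T_B=(20.6130,-35.7699) sweep=150.0614

bisector direction at 238.6373° = (-0.520454,-0.853890)
center distance |VC| = r/sin(θ/2) = 4.665400/sin(14.9693°) = 18.061842
C = V + |VC|·bis = (16.1372,-34.4531)
T_A = V + ((C−V)·d_A)·d_A = V + 17.4489·d_A = (12.9159,-31.0784)
T_B = V + ((C−V)·d_B)·d_B = V + 17.4489·d_B = (20.6130,-35.7699)
sweep = 180° − θ = 150.0614°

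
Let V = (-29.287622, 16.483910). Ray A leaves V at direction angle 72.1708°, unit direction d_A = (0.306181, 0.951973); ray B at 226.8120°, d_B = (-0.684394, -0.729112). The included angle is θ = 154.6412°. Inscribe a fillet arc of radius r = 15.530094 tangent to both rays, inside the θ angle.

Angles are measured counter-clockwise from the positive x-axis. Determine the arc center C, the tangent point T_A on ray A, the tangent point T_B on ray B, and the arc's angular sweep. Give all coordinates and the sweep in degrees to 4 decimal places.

center=(-43.0021,24.5651) T_A=(-28.2178,19.8101) T_B=(-31.6789,13.9364) sweep=25.3588

bisector direction at 149.4914° = (-0.861553,0.507668)
center distance |VC| = r/sin(θ/2) = 15.530094/sin(77.3206°) = 15.918285
C = V + |VC|·bis = (-43.0021,24.5651)
T_A = V + ((C−V)·d_A)·d_A = V + 3.4940·d_A = (-28.2178,19.8101)
T_B = V + ((C−V)·d_B)·d_B = V + 3.4940·d_B = (-31.6789,13.9364)
sweep = 180° − θ = 25.3588°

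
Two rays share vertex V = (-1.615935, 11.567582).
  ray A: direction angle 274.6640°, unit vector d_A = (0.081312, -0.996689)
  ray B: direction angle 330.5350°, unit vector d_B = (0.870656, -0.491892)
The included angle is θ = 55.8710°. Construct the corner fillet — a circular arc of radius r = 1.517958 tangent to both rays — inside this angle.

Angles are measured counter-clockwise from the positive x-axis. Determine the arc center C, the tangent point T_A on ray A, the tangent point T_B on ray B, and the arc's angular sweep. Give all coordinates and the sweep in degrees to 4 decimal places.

center=(0.1298,8.8379) T_A=(-1.3832,8.7144) T_B=(0.8764,10.1595) sweep=124.1290

bisector direction at 302.5995° = (0.538763,-0.842457)
center distance |VC| = r/sin(θ/2) = 1.517958/sin(27.9355°) = 3.240195
C = V + |VC|·bis = (0.1298,8.8379)
T_A = V + ((C−V)·d_A)·d_A = V + 2.8626·d_A = (-1.3832,8.7144)
T_B = V + ((C−V)·d_B)·d_B = V + 2.8626·d_B = (0.8764,10.1595)
sweep = 180° − θ = 124.1290°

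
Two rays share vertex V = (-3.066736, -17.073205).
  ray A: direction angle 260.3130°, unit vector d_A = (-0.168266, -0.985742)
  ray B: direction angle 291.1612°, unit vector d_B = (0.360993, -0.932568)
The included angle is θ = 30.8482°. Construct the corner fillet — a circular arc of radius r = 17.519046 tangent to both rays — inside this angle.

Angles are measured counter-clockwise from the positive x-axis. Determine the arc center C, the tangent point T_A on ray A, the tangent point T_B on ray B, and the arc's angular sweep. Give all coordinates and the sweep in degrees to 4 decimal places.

bisector direction at 275.7371° = (0.099964,-0.994991)
center distance |VC| = r/sin(θ/2) = 17.519046/sin(15.4241°) = 65.870580
C = V + |VC|·bis = (3.5180,-82.6138)
T_A = V + ((C−V)·d_A)·d_A = V + 63.4982·d_A = (-13.7513,-79.6660)
T_B = V + ((C−V)·d_B)·d_B = V + 63.4982·d_B = (19.8557,-76.2896)
sweep = 180° − θ = 149.1518°

center=(3.5180,-82.6138) T_A=(-13.7513,-79.6660) T_B=(19.8557,-76.2896) sweep=149.1518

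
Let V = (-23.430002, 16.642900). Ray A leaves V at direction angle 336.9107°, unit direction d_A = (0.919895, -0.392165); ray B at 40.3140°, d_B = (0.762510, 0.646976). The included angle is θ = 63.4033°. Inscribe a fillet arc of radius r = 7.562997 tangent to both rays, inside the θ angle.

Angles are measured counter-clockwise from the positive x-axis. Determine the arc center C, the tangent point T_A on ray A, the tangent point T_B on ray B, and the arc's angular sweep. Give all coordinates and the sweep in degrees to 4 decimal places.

bisector direction at 8.6124° = (0.988724,0.149748)
center distance |VC| = r/sin(θ/2) = 7.562997/sin(31.7017°) = 14.392107
C = V + |VC|·bis = (-9.2002,18.7981)
T_A = V + ((C−V)·d_A)·d_A = V + 12.2447·d_A = (-12.1661,11.8409)
T_B = V + ((C−V)·d_B)·d_B = V + 12.2447·d_B = (-14.0933,24.5650)
sweep = 180° − θ = 116.5967°

center=(-9.2002,18.7981) T_A=(-12.1661,11.8409) T_B=(-14.0933,24.5650) sweep=116.5967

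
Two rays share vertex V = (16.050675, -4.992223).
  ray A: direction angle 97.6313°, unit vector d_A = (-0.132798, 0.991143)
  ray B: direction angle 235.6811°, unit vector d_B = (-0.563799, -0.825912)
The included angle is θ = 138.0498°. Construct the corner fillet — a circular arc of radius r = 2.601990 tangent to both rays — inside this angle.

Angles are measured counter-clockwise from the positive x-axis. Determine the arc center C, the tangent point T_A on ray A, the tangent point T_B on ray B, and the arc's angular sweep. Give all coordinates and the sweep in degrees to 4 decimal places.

bisector direction at 166.6562° = (-0.973003,0.230794)
center distance |VC| = r/sin(θ/2) = 2.601990/sin(69.0249°) = 2.786644
C = V + |VC|·bis = (13.3393,-4.3491)
T_A = V + ((C−V)·d_A)·d_A = V + 0.9975·d_A = (15.9182,-4.0035)
T_B = V + ((C−V)·d_B)·d_B = V + 0.9975·d_B = (15.4883,-5.8161)
sweep = 180° − θ = 41.9502°

center=(13.3393,-4.3491) T_A=(15.9182,-4.0035) T_B=(15.4883,-5.8161) sweep=41.9502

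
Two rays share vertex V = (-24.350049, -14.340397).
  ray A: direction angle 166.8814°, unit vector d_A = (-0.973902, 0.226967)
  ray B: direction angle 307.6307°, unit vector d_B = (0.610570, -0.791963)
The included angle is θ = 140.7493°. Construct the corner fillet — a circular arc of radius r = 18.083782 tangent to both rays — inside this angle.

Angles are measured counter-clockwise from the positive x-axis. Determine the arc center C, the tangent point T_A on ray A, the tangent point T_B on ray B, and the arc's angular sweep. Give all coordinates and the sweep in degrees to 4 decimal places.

bisector direction at 237.2561° = (-0.540886,-0.841096)
center distance |VC| = r/sin(θ/2) = 18.083782/sin(70.3747°) = 19.199077
C = V + |VC|·bis = (-34.7346,-30.4887)
T_A = V + ((C−V)·d_A)·d_A = V + 6.4484·d_A = (-30.6301,-12.8768)
T_B = V + ((C−V)·d_B)·d_B = V + 6.4484·d_B = (-20.4129,-19.4473)
sweep = 180° − θ = 39.2507°

center=(-34.7346,-30.4887) T_A=(-30.6301,-12.8768) T_B=(-20.4129,-19.4473) sweep=39.2507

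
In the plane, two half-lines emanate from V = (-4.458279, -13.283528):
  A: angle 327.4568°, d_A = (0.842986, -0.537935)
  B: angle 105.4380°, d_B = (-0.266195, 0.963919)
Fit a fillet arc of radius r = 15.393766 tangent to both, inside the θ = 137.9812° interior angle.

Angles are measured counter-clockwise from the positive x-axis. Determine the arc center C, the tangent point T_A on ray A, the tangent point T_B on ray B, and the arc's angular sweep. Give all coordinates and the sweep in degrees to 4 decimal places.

center=(8.8063,-3.4871) T_A=(0.5255,-16.4638) T_B=(-6.0320,-7.5848) sweep=42.0188

bisector direction at 36.4474° = (0.804403,0.594085)
center distance |VC| = r/sin(θ/2) = 15.393766/sin(68.9906°) = 16.489994
C = V + |VC|·bis = (8.8063,-3.4871)
T_A = V + ((C−V)·d_A)·d_A = V + 5.9120·d_A = (0.5255,-16.4638)
T_B = V + ((C−V)·d_B)·d_B = V + 5.9120·d_B = (-6.0320,-7.5848)
sweep = 180° − θ = 42.0188°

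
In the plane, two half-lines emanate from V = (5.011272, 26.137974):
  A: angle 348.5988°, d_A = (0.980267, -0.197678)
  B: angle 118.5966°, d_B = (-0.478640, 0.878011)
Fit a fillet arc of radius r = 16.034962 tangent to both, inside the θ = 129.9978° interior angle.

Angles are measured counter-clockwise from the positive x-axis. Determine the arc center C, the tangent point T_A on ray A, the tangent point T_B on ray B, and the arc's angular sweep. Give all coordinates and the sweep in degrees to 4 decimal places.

bisector direction at 53.5977° = (0.593451,0.804870)
center distance |VC| = r/sin(θ/2) = 16.034962/sin(64.9989°) = 17.692781
C = V + |VC|·bis = (15.5111,40.3784)
T_A = V + ((C−V)·d_A)·d_A = V + 7.4776·d_A = (12.3413,24.6598)
T_B = V + ((C−V)·d_B)·d_B = V + 7.4776·d_B = (1.4322,32.7034)
sweep = 180° − θ = 50.0022°

center=(15.5111,40.3784) T_A=(12.3413,24.6598) T_B=(1.4322,32.7034) sweep=50.0022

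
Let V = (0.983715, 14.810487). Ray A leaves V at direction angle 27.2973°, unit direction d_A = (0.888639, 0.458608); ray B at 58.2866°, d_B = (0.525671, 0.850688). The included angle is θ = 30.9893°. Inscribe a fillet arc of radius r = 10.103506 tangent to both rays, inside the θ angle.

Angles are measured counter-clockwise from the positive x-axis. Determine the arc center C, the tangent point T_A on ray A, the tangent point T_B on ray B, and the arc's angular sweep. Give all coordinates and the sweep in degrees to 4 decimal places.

bisector direction at 42.7919° = (0.733825,0.679338)
center distance |VC| = r/sin(θ/2) = 10.103506/sin(15.4947°) = 37.819827
C = V + |VC|·bis = (28.7369,40.5029)
T_A = V + ((C−V)·d_A)·d_A = V + 36.4453·d_A = (33.3704,31.5246)
T_B = V + ((C−V)·d_B)·d_B = V + 36.4453·d_B = (20.1419,45.8141)
sweep = 180° − θ = 149.0107°

center=(28.7369,40.5029) T_A=(33.3704,31.5246) T_B=(20.1419,45.8141) sweep=149.0107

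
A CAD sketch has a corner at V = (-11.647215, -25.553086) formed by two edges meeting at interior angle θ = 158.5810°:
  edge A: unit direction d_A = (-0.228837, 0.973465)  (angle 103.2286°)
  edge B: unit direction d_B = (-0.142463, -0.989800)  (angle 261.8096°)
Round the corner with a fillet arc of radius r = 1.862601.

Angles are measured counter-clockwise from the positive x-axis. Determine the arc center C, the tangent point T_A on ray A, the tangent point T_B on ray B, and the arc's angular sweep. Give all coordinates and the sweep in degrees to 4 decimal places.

center=(-13.5410,-25.6364) T_A=(-11.7278,-25.2102) T_B=(-11.6974,-25.9018) sweep=21.4190

bisector direction at 182.5191° = (-0.999034,-0.043952)
center distance |VC| = r/sin(θ/2) = 1.862601/sin(79.2905°) = 1.895619
C = V + |VC|·bis = (-13.5410,-25.6364)
T_A = V + ((C−V)·d_A)·d_A = V + 0.3523·d_A = (-11.7278,-25.2102)
T_B = V + ((C−V)·d_B)·d_B = V + 0.3523·d_B = (-11.6974,-25.9018)
sweep = 180° − θ = 21.4190°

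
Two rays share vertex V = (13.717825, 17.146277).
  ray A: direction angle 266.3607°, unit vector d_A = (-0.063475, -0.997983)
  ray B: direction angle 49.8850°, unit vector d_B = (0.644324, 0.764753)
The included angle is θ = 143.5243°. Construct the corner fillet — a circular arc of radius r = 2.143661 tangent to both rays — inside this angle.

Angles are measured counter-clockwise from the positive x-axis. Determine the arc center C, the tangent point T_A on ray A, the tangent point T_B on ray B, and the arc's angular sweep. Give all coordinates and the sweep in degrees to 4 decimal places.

center=(15.8123,16.3053) T_A=(13.6730,16.4413) T_B=(14.1730,17.6865) sweep=36.4757

bisector direction at 338.1229° = (0.927985,-0.372618)
center distance |VC| = r/sin(θ/2) = 2.143661/sin(71.7622°) = 2.257042
C = V + |VC|·bis = (15.8123,16.3053)
T_A = V + ((C−V)·d_A)·d_A = V + 0.7064·d_A = (13.6730,16.4413)
T_B = V + ((C−V)·d_B)·d_B = V + 0.7064·d_B = (14.1730,17.6865)
sweep = 180° − θ = 36.4757°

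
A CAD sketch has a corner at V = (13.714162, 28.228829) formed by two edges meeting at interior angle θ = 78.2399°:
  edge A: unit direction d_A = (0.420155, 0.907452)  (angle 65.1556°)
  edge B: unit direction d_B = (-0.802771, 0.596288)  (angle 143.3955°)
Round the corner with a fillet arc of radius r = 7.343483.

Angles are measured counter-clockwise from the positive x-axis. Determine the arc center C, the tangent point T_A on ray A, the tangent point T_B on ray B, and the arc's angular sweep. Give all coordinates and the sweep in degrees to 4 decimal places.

center=(10.8442,39.5083) T_A=(17.5081,36.4229) T_B=(6.4654,33.6131) sweep=101.7601

bisector direction at 104.2756° = (-0.246585,0.969121)
center distance |VC| = r/sin(θ/2) = 7.343483/sin(39.1200°) = 11.638846
C = V + |VC|·bis = (10.8442,39.5083)
T_A = V + ((C−V)·d_A)·d_A = V + 9.0297·d_A = (17.5081,36.4229)
T_B = V + ((C−V)·d_B)·d_B = V + 9.0297·d_B = (6.4654,33.6131)
sweep = 180° − θ = 101.7601°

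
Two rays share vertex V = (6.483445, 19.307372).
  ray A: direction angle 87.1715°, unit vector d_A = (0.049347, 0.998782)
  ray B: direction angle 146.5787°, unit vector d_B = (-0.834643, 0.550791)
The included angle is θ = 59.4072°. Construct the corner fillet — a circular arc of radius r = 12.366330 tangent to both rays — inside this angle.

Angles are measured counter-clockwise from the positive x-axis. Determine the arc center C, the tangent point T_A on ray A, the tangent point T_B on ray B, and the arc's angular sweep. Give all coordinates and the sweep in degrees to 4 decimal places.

center=(-4.7981,41.5685) T_A=(7.5531,40.9583) T_B=(-11.6094,31.2470) sweep=120.5928

bisector direction at 116.8751° = (-0.452047,0.891994)
center distance |VC| = r/sin(θ/2) = 12.366330/sin(29.7036°) = 24.956608
C = V + |VC|·bis = (-4.7981,41.5685)
T_A = V + ((C−V)·d_A)·d_A = V + 21.6773·d_A = (7.5531,40.9583)
T_B = V + ((C−V)·d_B)·d_B = V + 21.6773·d_B = (-11.6094,31.2470)
sweep = 180° − θ = 120.5928°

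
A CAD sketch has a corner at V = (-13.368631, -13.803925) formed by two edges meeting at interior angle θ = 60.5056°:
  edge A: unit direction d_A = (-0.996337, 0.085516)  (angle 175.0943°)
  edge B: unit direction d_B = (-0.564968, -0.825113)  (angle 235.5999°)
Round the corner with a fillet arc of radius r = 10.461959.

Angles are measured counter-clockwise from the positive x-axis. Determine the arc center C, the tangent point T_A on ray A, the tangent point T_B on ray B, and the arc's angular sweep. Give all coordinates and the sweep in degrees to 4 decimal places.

bisector direction at 205.3471° = (-0.903731,-0.428101)
center distance |VC| = r/sin(θ/2) = 10.461959/sin(30.2528°) = 20.765428
C = V + |VC|·bis = (-32.1350,-22.6936)
T_A = V + ((C−V)·d_A)·d_A = V + 17.9374·d_A = (-31.2403,-12.2700)
T_B = V + ((C−V)·d_B)·d_B = V + 17.9374·d_B = (-23.5027,-28.6043)
sweep = 180° − θ = 119.4944°

center=(-32.1350,-22.6936) T_A=(-31.2403,-12.2700) T_B=(-23.5027,-28.6043) sweep=119.4944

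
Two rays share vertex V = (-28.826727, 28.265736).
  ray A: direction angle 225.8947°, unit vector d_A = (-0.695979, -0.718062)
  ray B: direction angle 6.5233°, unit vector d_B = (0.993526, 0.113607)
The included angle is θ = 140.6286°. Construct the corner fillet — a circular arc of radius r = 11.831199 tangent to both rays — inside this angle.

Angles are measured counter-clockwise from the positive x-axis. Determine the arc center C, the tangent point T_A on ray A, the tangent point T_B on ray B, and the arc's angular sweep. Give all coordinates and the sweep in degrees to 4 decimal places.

center=(-23.2772,16.9920) T_A=(-31.7727,25.2263) T_B=(-24.6213,28.7466) sweep=39.3714

bisector direction at 296.2090° = (0.441647,-0.897189)
center distance |VC| = r/sin(θ/2) = 11.831199/sin(70.3143°) = 12.565600
C = V + |VC|·bis = (-23.2772,16.9920)
T_A = V + ((C−V)·d_A)·d_A = V + 4.2329·d_A = (-31.7727,25.2263)
T_B = V + ((C−V)·d_B)·d_B = V + 4.2329·d_B = (-24.6213,28.7466)
sweep = 180° − θ = 39.3714°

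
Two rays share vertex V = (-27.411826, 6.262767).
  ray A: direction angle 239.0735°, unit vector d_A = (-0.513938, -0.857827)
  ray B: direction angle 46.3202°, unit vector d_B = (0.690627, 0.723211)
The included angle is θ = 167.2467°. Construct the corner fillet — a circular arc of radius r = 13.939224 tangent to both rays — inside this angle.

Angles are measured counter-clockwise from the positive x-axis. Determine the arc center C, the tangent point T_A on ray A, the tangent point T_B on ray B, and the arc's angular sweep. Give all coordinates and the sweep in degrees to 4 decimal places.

bisector direction at 322.6968° = (0.795440,-0.606032)
center distance |VC| = r/sin(θ/2) = 13.939224/sin(83.6234°) = 14.025999
C = V + |VC|·bis = (-16.2550,-2.2374)
T_A = V + ((C−V)·d_A)·d_A = V + 1.5578·d_A = (-28.2124,4.9265)
T_B = V + ((C−V)·d_B)·d_B = V + 1.5578·d_B = (-26.3360,7.3894)
sweep = 180° − θ = 12.7533°

center=(-16.2550,-2.2374) T_A=(-28.2124,4.9265) T_B=(-26.3360,7.3894) sweep=12.7533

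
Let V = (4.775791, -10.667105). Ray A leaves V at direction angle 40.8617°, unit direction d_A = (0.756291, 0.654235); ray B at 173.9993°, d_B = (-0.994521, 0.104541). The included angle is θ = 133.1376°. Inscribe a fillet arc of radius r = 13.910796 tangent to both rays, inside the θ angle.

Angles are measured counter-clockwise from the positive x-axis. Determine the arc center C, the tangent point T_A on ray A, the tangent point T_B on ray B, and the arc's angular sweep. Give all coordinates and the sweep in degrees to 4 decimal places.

bisector direction at 107.4305° = (-0.299549,0.954081)
center distance |VC| = r/sin(θ/2) = 13.910796/sin(66.5688°) = 15.160999
C = V + |VC|·bis = (0.2343,3.7977)
T_A = V + ((C−V)·d_A)·d_A = V + 6.0287·d_A = (9.3353,-6.7229)
T_B = V + ((C−V)·d_B)·d_B = V + 6.0287·d_B = (-1.2199,-10.0369)
sweep = 180° − θ = 46.8624°

center=(0.2343,3.7977) T_A=(9.3353,-6.7229) T_B=(-1.2199,-10.0369) sweep=46.8624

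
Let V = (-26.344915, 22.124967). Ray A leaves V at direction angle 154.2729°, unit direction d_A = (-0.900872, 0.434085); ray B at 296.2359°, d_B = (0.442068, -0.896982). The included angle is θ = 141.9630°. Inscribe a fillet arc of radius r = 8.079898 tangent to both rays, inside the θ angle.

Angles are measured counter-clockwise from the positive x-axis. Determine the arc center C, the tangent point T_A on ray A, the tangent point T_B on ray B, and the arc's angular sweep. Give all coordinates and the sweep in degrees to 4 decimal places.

center=(-32.3613,16.0550) T_A=(-28.8539,23.3339) T_B=(-25.1137,19.6268) sweep=38.0370

bisector direction at 225.2544° = (-0.703960,-0.710239)
center distance |VC| = r/sin(θ/2) = 8.079898/sin(70.9815°) = 8.546418
C = V + |VC|·bis = (-32.3613,16.0550)
T_A = V + ((C−V)·d_A)·d_A = V + 2.7851·d_A = (-28.8539,23.3339)
T_B = V + ((C−V)·d_B)·d_B = V + 2.7851·d_B = (-25.1137,19.6268)
sweep = 180° − θ = 38.0370°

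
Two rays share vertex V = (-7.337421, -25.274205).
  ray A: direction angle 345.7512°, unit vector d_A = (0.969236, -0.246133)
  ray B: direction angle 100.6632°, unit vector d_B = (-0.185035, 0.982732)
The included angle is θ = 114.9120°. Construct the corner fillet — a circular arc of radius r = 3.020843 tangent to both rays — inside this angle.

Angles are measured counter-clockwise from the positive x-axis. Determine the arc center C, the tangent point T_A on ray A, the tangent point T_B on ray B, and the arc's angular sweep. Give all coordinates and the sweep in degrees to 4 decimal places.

center=(-4.7254,-22.8208) T_A=(-5.4690,-25.7487) T_B=(-7.6941,-23.3797) sweep=65.0880

bisector direction at 43.2072° = (0.728883,0.684639)
center distance |VC| = r/sin(θ/2) = 3.020843/sin(57.4560°) = 3.583535
C = V + |VC|·bis = (-4.7254,-22.8208)
T_A = V + ((C−V)·d_A)·d_A = V + 1.9278·d_A = (-5.4690,-25.7487)
T_B = V + ((C−V)·d_B)·d_B = V + 1.9278·d_B = (-7.6941,-23.3797)
sweep = 180° − θ = 65.0880°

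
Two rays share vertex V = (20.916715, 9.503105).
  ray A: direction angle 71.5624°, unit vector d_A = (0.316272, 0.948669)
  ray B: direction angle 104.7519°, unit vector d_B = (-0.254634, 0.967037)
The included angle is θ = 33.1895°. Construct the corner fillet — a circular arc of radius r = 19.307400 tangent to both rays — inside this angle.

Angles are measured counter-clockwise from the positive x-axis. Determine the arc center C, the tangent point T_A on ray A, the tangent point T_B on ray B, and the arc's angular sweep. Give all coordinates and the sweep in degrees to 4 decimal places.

bisector direction at 88.1572° = (0.032158,0.999483)
center distance |VC| = r/sin(θ/2) = 19.307400/sin(16.5948°) = 67.602810
C = V + |VC|·bis = (23.0907,77.0709)
T_A = V + ((C−V)·d_A)·d_A = V + 64.7871·d_A = (41.4070,70.9646)
T_B = V + ((C−V)·d_B)·d_B = V + 64.7871·d_B = (4.4197,72.1546)
sweep = 180° − θ = 146.8105°

center=(23.0907,77.0709) T_A=(41.4070,70.9646) T_B=(4.4197,72.1546) sweep=146.8105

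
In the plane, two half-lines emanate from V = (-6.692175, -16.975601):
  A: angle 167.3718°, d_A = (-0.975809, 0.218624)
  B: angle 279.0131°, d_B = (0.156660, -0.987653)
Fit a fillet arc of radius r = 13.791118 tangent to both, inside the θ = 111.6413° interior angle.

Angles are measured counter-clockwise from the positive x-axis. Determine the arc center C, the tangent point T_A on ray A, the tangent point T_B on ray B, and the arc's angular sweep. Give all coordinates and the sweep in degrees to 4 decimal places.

bisector direction at 223.1925° = (-0.729059,-0.684451)
center distance |VC| = r/sin(θ/2) = 13.791118/sin(55.8207°) = 16.670373
C = V + |VC|·bis = (-18.8459,-28.3857)
T_A = V + ((C−V)·d_A)·d_A = V + 9.3652·d_A = (-15.8308,-14.9282)
T_B = V + ((C−V)·d_B)·d_B = V + 9.3652·d_B = (-5.2250,-26.2251)
sweep = 180° − θ = 68.3587°

center=(-18.8459,-28.3857) T_A=(-15.8308,-14.9282) T_B=(-5.2250,-26.2251) sweep=68.3587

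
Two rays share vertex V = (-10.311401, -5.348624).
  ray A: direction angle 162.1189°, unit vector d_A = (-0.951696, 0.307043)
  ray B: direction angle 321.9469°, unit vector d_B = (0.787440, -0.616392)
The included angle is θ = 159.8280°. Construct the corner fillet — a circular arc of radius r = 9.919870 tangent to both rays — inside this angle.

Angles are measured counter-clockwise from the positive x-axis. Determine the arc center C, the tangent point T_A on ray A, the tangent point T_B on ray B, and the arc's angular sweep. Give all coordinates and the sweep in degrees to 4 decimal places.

center=(-15.0365,-14.2475) T_A=(-11.9907,-4.8068) T_B=(-8.9220,-6.4362) sweep=20.1720

bisector direction at 242.0329° = (-0.468964,-0.883217)
center distance |VC| = r/sin(θ/2) = 9.919870/sin(79.9140°) = 10.075578
C = V + |VC|·bis = (-15.0365,-14.2475)
T_A = V + ((C−V)·d_A)·d_A = V + 1.7645·d_A = (-11.9907,-4.8068)
T_B = V + ((C−V)·d_B)·d_B = V + 1.7645·d_B = (-8.9220,-6.4362)
sweep = 180° − θ = 20.1720°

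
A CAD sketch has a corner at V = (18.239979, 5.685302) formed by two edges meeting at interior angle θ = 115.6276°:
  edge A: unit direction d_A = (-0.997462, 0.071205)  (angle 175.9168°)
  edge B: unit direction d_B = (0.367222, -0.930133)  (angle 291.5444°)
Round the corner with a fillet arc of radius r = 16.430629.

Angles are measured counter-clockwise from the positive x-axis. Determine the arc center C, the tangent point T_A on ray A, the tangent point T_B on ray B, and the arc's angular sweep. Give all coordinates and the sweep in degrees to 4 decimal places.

center=(6.7549,-9.9673) T_A=(7.9248,6.4217) T_B=(22.0376,-3.9336) sweep=64.3724

bisector direction at 233.7306° = (-0.591583,-0.806244)
center distance |VC| = r/sin(θ/2) = 16.430629/sin(57.8138°) = 19.414170
C = V + |VC|·bis = (6.7549,-9.9673)
T_A = V + ((C−V)·d_A)·d_A = V + 10.3414·d_A = (7.9248,6.4217)
T_B = V + ((C−V)·d_B)·d_B = V + 10.3414·d_B = (22.0376,-3.9336)
sweep = 180° − θ = 64.3724°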